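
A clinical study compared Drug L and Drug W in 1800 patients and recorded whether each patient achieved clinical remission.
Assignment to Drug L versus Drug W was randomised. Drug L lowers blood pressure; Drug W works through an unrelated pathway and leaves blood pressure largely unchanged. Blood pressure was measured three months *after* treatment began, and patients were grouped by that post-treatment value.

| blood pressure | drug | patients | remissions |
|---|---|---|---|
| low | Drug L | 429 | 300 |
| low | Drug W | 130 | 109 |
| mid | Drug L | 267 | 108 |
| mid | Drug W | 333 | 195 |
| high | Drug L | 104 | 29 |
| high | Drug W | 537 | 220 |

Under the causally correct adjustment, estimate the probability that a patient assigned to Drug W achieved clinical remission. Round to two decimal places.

0.52

Because the drug influences blood pressure, blood pressure is a post-treatment mediator, not a confounder. Stratifying on it would bias the estimate; the causal effect is the crude pooled difference.
So P(outcome | do(Drug W)) is just the pooled rate for Drug W: 524/1000 = 0.524.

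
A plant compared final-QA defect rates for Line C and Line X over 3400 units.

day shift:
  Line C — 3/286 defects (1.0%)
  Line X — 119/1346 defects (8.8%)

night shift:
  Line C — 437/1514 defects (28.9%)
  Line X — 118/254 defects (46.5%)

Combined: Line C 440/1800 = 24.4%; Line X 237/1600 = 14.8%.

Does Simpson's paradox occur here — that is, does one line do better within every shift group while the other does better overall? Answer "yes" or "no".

yes

Within each shift level (day shift 1.0% vs 8.8%; night shift 28.9% vs 46.5%), Line C has the lower rate every time. Pooled: 24.4% vs 14.8% — Line X has the lower rate overall. The two comparisons disagree.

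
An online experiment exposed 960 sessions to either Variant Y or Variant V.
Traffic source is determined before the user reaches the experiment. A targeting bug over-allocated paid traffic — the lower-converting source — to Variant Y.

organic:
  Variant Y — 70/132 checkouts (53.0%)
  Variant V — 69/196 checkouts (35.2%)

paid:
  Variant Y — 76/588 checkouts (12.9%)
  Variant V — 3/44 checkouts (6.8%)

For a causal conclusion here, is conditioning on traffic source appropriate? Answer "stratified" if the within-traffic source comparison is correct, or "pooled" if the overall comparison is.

The imbalance in traffic source arose from how sessions were allocated, not from anything the variant did; and traffic source independently affects the outcome. The pooled gap is confounded — condition on traffic source.
Within each level — organic: 53.0% vs 35.2%; paid: 12.9% vs 6.8% — Variant Y is higher every time.

stratified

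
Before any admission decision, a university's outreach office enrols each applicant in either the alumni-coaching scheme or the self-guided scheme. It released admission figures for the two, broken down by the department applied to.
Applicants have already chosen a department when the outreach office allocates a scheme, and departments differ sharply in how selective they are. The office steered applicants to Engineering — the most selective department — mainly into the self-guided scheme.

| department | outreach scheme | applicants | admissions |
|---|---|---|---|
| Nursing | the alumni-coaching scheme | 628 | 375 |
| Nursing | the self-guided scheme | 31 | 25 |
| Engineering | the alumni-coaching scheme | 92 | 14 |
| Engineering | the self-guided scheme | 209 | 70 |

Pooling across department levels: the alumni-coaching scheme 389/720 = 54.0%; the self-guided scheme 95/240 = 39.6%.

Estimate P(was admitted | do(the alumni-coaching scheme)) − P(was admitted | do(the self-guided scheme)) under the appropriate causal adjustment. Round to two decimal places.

the self-guided scheme is higher inside every department stratum but the alumni-coaching scheme is higher in aggregate. Whether to stratify depends on how department relates to the outreach scheme.
Department differs across outreach schemes for reasons unrelated to any effect of the outreach scheme itself, and it separately predicts the outcome — a classic confounder. We must compare within department levels.
Adjusting over the population distribution of department: 0.686·(0.597−0.806) + 0.314·(0.152−0.335) = -0.201.

-0.20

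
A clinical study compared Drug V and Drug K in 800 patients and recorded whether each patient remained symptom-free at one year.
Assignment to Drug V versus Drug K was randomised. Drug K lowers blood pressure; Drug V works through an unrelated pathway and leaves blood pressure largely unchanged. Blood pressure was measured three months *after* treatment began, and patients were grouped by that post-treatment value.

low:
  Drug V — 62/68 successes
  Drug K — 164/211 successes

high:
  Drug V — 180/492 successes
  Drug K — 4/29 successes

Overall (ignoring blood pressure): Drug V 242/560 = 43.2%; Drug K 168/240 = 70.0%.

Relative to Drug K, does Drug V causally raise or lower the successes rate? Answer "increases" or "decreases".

decreases

The blood pressure-specific comparison favours Drug V throughout, but the pooled figures favour Drug K. The question is whether to condition on blood pressure.
The distribution of blood pressure is itself part of what the drug does — it is an intermediate outcome. Holding it fixed would remove that part of the effect; the total effect is the pooled difference.
Pooled: Drug V 43.2% vs Drug K 70.0%; Drug K is higher overall.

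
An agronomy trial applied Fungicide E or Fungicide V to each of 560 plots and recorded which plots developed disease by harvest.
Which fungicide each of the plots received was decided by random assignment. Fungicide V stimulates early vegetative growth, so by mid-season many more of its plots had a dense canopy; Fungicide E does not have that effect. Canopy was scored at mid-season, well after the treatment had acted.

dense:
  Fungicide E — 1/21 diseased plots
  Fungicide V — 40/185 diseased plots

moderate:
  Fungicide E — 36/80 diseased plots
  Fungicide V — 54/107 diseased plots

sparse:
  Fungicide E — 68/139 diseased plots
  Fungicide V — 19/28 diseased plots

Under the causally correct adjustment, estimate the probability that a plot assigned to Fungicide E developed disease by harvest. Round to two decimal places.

Within every mid-season canopy level Fungicide E has the lower rate, yet pooled Fungicide V does — Simpson's reversal.
Mid-season canopy is downstream of the fungicide. One should not condition on a consequence of treatment, so the overall rates are the right comparison.
So P(outcome | do(Fungicide E)) is just the pooled rate for Fungicide E: 105/240 = 0.438.

0.44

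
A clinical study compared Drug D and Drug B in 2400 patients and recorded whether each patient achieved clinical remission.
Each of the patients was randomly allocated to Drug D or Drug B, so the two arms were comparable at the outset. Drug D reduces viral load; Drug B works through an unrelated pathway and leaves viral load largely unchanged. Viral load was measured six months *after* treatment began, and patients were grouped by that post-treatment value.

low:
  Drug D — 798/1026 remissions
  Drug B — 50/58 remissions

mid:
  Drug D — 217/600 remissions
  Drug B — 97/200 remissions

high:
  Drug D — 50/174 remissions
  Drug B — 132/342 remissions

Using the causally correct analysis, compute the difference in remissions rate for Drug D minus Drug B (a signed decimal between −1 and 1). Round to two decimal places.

+0.13

Viral load here is a post-treatment variable shaped by the drug; conditioning on it would introduce bias rather than remove it. The overall comparison is the causal one.
The causal difference is the pooled difference: 0.592 − 0.465 = +0.127.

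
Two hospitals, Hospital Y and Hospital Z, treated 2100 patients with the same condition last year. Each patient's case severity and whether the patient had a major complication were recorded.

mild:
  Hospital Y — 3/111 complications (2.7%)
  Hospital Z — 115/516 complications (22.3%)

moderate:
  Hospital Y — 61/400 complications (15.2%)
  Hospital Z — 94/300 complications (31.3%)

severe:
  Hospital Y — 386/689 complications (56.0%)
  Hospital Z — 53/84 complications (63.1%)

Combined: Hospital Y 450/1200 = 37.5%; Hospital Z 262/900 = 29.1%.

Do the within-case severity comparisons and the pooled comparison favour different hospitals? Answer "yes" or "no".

yes

Within each case severity level (mild 2.7% vs 22.3%; moderate 15.2% vs 31.3%; severe 56.0% vs 63.1%), Hospital Y has the lower rate every time. Pooled: 37.5% vs 29.1% — Hospital Z has the lower rate overall. The two comparisons disagree.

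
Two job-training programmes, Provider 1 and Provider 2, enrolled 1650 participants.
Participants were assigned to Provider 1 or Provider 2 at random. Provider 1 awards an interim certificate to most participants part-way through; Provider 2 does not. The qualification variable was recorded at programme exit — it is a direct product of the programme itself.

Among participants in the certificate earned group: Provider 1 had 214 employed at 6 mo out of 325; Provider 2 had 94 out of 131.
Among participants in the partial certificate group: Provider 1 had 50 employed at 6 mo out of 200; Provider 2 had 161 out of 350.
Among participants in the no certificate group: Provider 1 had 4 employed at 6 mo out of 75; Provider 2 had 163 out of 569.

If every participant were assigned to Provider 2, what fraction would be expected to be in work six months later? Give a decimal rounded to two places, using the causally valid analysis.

Stratifying would compare programmes among participants the programmes themselves sorted into qualification attained during the programme groups — a form of selection on an intermediate. The unconditioned pooled rates give the total causal effect.
So P(outcome | do(Provider 2)) is just the pooled rate for Provider 2: 418/1050 = 0.398.

0.40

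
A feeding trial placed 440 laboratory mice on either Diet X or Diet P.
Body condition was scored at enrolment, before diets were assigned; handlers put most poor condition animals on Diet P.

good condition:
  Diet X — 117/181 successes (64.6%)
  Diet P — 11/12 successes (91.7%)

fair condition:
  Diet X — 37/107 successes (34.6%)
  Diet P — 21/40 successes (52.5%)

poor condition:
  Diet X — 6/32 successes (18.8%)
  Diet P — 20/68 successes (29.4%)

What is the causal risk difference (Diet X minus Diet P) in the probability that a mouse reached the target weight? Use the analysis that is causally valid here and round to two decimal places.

-0.20

The imbalance in starting body condition arose from how laboratory mice were allocated, not from anything the diet did; and starting body condition independently affects the outcome. The pooled gap is confounded — condition on starting body condition.
Adjusting over the population distribution of starting body condition: 0.439·(0.646−0.917) + 0.334·(0.346−0.525) + 0.227·(0.188−0.294) = -0.203.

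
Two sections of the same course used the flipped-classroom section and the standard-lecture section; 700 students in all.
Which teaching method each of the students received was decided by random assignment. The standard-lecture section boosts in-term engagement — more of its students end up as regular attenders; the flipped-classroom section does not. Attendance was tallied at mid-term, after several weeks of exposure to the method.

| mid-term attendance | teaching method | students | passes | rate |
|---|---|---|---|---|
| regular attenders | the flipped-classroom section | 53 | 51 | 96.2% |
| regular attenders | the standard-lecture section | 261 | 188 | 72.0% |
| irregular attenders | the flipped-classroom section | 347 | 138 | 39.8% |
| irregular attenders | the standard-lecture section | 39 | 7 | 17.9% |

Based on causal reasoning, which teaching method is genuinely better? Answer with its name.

The stratified and pooled comparisons disagree (the flipped-classroom section wins within each mid-term attendance; the standard-lecture section wins overall), so the answer turns on the causal role of mid-term attendance.
Mid-term attendance is recorded after the teaching method and is itself shifted by it — it sits on the causal path from teaching method to outcome. Conditioning on a mediator would strip out part of the effect we want; the pooled comparison gives the total causal effect.
Pooled: the flipped-classroom section 47.2% vs the standard-lecture section 65.0%; the standard-lecture section is higher overall.

the standard-lecture section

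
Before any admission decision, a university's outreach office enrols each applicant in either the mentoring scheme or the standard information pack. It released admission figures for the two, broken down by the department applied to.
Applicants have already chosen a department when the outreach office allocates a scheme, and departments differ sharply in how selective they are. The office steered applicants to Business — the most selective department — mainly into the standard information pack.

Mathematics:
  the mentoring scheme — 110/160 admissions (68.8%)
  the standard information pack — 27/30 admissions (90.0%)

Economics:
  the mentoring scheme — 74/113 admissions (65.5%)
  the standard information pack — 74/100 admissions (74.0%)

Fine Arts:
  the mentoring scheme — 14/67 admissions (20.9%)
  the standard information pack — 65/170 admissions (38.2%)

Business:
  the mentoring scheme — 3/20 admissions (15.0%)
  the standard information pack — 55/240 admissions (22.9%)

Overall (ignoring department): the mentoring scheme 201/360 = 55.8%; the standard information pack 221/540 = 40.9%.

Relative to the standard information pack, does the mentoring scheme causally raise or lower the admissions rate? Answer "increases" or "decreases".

decreases

Within every department level the standard information pack has the higher rate, yet pooled the mentoring scheme does — Simpson's reversal.
Here department is a common cause — it drives both which outreach scheme a case falls under and the outcome. The crude comparison mixes populations; the stratum-specific rates are the causally relevant ones.
Within each level — Mathematics: 68.8% vs 90.0%; Economics: 65.5% vs 74.0%; Fine Arts: 20.9% vs 38.2%; Business: 15.0% vs 22.9% — the standard information pack is higher every time.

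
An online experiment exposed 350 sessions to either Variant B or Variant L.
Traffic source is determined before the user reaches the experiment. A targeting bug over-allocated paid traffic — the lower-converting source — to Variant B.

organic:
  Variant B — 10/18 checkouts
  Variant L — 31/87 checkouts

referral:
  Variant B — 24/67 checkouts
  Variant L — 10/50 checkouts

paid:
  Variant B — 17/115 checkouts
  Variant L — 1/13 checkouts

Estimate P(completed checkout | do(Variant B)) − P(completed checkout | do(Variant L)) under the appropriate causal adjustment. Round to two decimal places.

+0.14

Traffic source is set before the variant has any effect — it is not caused by the variant — and it independently drives the outcome. That makes it a confounder, so the causal comparison is within traffic source levels.
Adjusting over the population distribution of traffic source: 0.300·(0.556−0.356) + 0.334·(0.358−0.200) + 0.366·(0.148−0.077) = +0.139.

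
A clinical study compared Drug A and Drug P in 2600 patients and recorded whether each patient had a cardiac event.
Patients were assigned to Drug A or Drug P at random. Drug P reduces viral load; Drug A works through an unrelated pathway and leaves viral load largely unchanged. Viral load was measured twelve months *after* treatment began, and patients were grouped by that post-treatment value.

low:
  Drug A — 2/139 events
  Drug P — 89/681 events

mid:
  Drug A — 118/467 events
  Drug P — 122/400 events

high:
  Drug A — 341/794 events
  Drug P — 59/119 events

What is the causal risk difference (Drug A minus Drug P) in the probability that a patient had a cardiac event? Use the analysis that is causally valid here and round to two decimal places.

+0.10

Viral load lies on the pathway drug → viral load → outcome, so adjusting for it blocks the indirect effect. For the total causal effect of drug, use the unadjusted pooled rates.
The causal difference is the pooled difference: 0.329 − 0.225 = +0.104.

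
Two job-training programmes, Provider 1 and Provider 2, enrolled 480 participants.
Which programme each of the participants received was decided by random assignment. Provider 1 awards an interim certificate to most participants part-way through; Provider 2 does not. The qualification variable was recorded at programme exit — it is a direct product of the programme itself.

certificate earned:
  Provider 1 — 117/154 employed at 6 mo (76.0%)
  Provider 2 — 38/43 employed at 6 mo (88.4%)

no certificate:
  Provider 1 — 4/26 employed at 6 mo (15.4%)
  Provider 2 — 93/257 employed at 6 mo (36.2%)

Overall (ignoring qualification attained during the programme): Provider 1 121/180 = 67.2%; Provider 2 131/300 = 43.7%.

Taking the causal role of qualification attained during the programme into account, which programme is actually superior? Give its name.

Provider 1

The qualification attained during the programme-specific comparison favours Provider 2 throughout, but the pooled figures favour Provider 1. The question is whether to condition on qualification attained during the programme.
Stratifying would compare programmes among participants the programmes themselves sorted into qualification attained during the programme groups — a form of selection on an intermediate. The unconditioned pooled rates give the total causal effect.
Pooled: Provider 1 67.2% vs Provider 2 43.7%; Provider 1 is higher overall.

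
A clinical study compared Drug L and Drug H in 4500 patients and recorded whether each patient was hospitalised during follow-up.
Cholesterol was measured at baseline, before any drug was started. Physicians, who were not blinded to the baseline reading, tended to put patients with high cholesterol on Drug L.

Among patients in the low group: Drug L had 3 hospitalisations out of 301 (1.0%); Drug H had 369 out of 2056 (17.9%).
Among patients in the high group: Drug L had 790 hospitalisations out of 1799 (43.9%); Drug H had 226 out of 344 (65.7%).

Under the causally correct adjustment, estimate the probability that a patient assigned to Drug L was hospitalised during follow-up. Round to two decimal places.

Cholesterol satisfies the back-door criterion: it is not a descendant of the drug, and it blocks the spurious path from drug to outcome. Adjusting for it (i.e., using the within-cholesterol rates) gives the causal effect.
Standardising Drug L to the population cholesterol mix: 0.524·3/301 + 0.476·790/1799 = 0.214.

0.21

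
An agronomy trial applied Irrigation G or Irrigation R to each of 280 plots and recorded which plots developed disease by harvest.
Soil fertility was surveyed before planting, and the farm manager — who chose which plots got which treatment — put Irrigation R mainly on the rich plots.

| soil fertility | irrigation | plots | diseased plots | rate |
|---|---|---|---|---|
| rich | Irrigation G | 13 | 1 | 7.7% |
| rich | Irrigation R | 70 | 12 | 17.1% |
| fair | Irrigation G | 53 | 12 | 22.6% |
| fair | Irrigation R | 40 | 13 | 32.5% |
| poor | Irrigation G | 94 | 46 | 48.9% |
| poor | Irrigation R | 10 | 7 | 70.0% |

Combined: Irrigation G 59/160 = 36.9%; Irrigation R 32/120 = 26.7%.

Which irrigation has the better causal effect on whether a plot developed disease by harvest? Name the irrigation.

The soil fertility-specific comparison favours Irrigation G throughout, but the pooled figures favour Irrigation R. The question is whether to condition on soil fertility.
Since soil fertility is a pre-existing factor (not a product of the irrigation) and it affects the outcome on its own, it is a confounder. The stratified rates, not the pooled rate, identify the causal effect.
Within each level — rich: 7.7% vs 17.1%; fair: 22.6% vs 32.5%; poor: 48.9% vs 70.0% — Irrigation G is lower every time.

Irrigation G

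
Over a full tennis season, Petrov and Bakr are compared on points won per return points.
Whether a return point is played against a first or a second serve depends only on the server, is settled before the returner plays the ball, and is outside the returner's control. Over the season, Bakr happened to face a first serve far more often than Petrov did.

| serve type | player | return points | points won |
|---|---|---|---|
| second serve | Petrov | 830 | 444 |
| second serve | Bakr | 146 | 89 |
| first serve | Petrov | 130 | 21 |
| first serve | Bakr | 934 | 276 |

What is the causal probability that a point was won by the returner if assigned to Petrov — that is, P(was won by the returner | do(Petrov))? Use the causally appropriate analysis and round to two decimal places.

Nothing the player does changes serve type; the imbalance is an allocation artefact. With serve type also predicting the outcome, the pooled figure is confounded, and the within-stratum comparison is the causal one.
Standardising Petrov to the population serve type mix: 0.478·444/830 + 0.522·21/130 = 0.340.

0.34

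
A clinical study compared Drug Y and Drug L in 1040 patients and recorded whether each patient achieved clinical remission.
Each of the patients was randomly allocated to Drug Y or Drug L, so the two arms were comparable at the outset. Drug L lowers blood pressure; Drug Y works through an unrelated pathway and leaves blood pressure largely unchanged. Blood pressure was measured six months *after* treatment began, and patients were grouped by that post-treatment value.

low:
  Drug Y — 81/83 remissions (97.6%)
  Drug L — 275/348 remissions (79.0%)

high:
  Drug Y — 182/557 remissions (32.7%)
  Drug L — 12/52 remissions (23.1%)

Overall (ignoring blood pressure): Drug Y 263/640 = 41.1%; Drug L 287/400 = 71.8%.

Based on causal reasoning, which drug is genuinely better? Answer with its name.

Drug Y is higher inside every blood pressure stratum but Drug L is higher in aggregate. Whether to stratify depends on how blood pressure relates to the drug.
Blood pressure is recorded after the drug and is itself shifted by it — it sits on the causal path from drug to outcome. Conditioning on a mediator would strip out part of the effect we want; the pooled comparison gives the total causal effect.
Pooled: Drug Y 41.1% vs Drug L 71.8%; Drug L is higher overall.

Drug L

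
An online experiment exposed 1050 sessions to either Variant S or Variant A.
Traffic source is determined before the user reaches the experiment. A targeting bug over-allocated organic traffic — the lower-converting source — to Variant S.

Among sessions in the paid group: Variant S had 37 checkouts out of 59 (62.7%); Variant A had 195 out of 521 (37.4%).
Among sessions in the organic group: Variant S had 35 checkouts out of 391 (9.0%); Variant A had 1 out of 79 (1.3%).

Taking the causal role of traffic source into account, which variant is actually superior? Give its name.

Variant S is higher inside every traffic source stratum but Variant A is higher in aggregate. Whether to stratify depends on how traffic source relates to the variant.
Nothing the variant does changes traffic source; the imbalance is an allocation artefact. With traffic source also predicting the outcome, the pooled figure is confounded, and the within-stratum comparison is the causal one.
Within each level — paid: 62.7% vs 37.4%; organic: 9.0% vs 1.3% — Variant S is higher every time.

Variant S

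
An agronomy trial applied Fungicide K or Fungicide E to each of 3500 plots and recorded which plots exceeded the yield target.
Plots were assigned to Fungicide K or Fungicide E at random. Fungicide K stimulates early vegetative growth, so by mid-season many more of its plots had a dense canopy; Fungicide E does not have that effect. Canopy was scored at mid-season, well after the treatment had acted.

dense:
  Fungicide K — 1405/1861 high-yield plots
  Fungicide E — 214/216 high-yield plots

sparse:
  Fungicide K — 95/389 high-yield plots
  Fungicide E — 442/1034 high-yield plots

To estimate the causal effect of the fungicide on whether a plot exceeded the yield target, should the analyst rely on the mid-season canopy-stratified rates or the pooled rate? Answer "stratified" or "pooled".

Mid-season canopy lies on the pathway fungicide → mid-season canopy → outcome, so adjusting for it blocks the indirect effect. For the total causal effect of fungicide, use the unadjusted pooled rates.
Pooled: Fungicide K 66.7% vs Fungicide E 52.5%; Fungicide K is higher overall.

pooled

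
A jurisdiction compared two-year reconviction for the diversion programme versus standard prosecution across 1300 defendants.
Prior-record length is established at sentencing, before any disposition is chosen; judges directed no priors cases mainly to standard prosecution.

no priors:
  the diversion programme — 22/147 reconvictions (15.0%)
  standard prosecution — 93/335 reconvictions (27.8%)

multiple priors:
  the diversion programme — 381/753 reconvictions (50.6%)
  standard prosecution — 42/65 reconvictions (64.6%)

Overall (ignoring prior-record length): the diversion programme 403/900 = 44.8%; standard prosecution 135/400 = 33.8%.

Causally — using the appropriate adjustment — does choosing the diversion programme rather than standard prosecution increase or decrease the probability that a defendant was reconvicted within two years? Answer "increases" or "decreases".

Nothing the disposition does changes prior-record length; the imbalance is an allocation artefact. With prior-record length also predicting the outcome, the pooled figure is confounded, and the within-stratum comparison is the causal one.
Within each level — no priors: 15.0% vs 27.8%; multiple priors: 50.6% vs 64.6% — the diversion programme is lower every time.

decreases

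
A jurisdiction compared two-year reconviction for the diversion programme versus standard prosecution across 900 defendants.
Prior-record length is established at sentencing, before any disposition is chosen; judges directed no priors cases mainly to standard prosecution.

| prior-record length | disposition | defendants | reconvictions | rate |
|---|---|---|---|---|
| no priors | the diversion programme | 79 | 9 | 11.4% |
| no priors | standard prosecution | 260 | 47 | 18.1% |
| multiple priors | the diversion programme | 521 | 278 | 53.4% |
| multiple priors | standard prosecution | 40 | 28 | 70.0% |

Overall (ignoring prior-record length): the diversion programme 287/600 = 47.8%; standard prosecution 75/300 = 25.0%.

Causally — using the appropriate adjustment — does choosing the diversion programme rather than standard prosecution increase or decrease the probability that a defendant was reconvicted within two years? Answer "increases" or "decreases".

decreases

The imbalance in prior-record length arose from how defendants were allocated, not from anything the disposition did; and prior-record length independently affects the outcome. The pooled gap is confounded — condition on prior-record length.
Within each level — no priors: 11.4% vs 18.1%; multiple priors: 53.4% vs 70.0% — the diversion programme is lower every time.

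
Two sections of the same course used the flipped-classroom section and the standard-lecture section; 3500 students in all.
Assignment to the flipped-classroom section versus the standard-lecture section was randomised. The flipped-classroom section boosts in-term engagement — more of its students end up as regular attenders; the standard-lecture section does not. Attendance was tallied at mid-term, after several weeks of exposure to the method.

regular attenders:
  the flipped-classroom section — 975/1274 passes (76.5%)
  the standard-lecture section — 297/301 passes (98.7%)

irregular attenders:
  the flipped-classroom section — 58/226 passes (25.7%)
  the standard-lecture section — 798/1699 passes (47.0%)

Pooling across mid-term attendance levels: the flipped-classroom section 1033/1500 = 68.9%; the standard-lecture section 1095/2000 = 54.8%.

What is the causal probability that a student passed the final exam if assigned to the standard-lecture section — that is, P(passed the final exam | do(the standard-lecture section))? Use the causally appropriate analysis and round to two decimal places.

0.55

Mid-term attendance lies on the pathway teaching method → mid-term attendance → outcome, so adjusting for it blocks the indirect effect. For the total causal effect of teaching method, use the unadjusted pooled rates.
So P(outcome | do(the standard-lecture section)) is just the pooled rate for the standard-lecture section: 1095/2000 = 0.547.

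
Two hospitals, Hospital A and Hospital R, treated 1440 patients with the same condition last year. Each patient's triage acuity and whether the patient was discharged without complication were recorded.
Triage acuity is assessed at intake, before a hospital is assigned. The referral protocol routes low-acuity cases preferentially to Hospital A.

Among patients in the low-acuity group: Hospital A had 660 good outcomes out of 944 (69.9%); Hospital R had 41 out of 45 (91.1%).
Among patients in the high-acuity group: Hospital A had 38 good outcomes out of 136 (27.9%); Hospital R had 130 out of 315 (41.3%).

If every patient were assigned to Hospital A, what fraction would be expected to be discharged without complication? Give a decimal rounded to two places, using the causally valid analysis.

Triage acuity is set before the hospital has any effect — it is not caused by the hospital — and it independently drives the outcome. That makes it a confounder, so the causal comparison is within triage acuity levels.
Standardising Hospital A to the population triage acuity mix: 0.687·660/944 + 0.313·38/136 = 0.568.

0.57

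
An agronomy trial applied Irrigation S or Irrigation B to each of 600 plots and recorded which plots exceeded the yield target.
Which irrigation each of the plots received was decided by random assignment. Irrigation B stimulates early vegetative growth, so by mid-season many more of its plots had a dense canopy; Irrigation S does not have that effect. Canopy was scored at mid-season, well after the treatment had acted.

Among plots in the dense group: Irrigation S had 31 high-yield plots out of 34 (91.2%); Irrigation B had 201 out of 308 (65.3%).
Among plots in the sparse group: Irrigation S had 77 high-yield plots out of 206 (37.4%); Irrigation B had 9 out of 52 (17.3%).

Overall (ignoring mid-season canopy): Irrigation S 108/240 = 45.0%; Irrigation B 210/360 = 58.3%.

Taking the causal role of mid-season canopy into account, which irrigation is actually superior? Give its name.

Stratifying would compare irrigations among plots the irrigations themselves sorted into mid-season canopy groups — a form of selection on an intermediate. The unconditioned pooled rates give the total causal effect.
Pooled: Irrigation S 45.0% vs Irrigation B 58.3%; Irrigation B is higher overall.

Irrigation B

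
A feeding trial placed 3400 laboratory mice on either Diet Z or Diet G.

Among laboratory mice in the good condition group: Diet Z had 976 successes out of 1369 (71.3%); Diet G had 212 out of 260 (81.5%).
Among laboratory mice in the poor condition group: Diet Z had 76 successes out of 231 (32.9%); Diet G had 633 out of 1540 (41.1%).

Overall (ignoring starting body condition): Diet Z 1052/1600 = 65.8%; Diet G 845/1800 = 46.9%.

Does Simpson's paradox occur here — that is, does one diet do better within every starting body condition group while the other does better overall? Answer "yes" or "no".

Within each starting body condition level (good condition 71.3% vs 81.5%; poor condition 32.9% vs 41.1%), Diet G has the higher rate every time. Pooled: 65.8% vs 46.9% — Diet Z has the higher rate overall. The two comparisons disagree.

yes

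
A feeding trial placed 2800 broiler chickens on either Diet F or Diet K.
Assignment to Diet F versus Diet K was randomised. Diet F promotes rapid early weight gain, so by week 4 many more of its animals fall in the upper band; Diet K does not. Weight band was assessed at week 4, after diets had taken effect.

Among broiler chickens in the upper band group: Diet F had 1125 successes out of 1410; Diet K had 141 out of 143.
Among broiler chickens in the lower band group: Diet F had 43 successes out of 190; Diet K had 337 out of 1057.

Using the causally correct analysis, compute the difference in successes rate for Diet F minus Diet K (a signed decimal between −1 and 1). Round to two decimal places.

+0.33

Within every week-4 weight band level Diet K has the higher rate, yet pooled Diet F does — Simpson's reversal.
Week-4 weight band here is a post-treatment variable shaped by the diet; conditioning on it would introduce bias rather than remove it. The overall comparison is the causal one.
The causal difference is the pooled difference: 0.730 − 0.398 = +0.332.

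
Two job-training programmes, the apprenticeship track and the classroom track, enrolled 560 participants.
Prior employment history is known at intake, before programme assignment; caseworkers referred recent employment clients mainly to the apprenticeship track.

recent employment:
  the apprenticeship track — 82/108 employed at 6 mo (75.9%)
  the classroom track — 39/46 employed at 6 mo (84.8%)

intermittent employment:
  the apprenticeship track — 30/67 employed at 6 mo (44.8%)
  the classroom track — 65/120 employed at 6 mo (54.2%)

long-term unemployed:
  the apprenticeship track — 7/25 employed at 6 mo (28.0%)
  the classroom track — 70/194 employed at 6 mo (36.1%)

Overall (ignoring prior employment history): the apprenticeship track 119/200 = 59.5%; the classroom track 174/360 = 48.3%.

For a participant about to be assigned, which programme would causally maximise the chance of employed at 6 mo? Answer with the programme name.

The stratified and pooled comparisons disagree (the classroom track wins within each prior employment history; the apprenticeship track wins overall), so the answer turns on the causal role of prior employment history.
Prior employment history satisfies the back-door criterion: it is not a descendant of the programme, and it blocks the spurious path from programme to outcome. Adjusting for it (i.e., using the within-prior employment history rates) gives the causal effect.
Within each level — recent employment: 75.9% vs 84.8%; intermittent employment: 44.8% vs 54.2%; long-term unemployed: 28.0% vs 36.1% — the classroom track is higher every time.

the classroom track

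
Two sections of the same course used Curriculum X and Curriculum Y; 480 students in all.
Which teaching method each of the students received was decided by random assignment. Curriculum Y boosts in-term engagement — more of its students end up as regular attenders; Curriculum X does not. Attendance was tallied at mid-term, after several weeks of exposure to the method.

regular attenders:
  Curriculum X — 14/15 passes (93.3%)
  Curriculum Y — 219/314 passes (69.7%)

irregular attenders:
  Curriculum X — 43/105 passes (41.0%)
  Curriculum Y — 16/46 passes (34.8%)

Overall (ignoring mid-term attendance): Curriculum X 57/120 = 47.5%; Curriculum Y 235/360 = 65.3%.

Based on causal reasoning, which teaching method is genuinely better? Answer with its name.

Curriculum Y

Curriculum X is higher inside every mid-term attendance stratum but Curriculum Y is higher in aggregate. Whether to stratify depends on how mid-term attendance relates to the teaching method.
Because the teaching method influences mid-term attendance, mid-term attendance is a post-treatment mediator, not a confounder. Stratifying on it would bias the estimate; the causal effect is the crude pooled difference.
Pooled: Curriculum X 47.5% vs Curriculum Y 65.3%; Curriculum Y is higher overall.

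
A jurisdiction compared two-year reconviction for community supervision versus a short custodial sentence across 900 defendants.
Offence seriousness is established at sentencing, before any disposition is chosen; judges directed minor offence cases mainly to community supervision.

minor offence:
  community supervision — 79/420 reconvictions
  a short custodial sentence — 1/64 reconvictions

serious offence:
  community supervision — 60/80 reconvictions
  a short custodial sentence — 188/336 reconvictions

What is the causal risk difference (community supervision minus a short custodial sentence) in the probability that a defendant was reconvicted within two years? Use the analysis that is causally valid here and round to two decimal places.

Since offence seriousness is a pre-existing factor (not a product of the disposition) and it affects the outcome on its own, it is a confounder. The stratified rates, not the pooled rate, identify the causal effect.
Adjusting over the population distribution of offence seriousness: 0.538·(0.188−0.016) + 0.462·(0.750−0.560) = +0.181.

+0.18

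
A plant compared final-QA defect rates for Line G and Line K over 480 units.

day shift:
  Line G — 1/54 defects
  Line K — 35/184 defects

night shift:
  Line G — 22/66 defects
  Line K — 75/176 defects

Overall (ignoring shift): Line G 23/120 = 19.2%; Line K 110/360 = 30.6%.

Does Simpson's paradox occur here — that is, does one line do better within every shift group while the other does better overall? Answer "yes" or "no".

Within each shift level (day shift 1.9% vs 19.0%; night shift 33.3% vs 42.6%), Line G has the lower rate every time. Pooled: 19.2% vs 30.6% — Line G has the lower rate overall. They agree.

no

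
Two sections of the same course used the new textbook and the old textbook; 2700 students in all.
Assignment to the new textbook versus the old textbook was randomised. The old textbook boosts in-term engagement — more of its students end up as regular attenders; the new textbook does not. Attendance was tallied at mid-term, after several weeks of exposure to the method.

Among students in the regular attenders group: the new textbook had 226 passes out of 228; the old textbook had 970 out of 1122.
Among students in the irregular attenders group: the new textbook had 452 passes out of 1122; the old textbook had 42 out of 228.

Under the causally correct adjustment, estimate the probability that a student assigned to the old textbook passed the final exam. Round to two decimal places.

0.75

Stratifying would compare teaching methods among students the teaching methods themselves sorted into mid-term attendance groups — a form of selection on an intermediate. The unconditioned pooled rates give the total causal effect.
So P(outcome | do(the old textbook)) is just the pooled rate for the old textbook: 1012/1350 = 0.750.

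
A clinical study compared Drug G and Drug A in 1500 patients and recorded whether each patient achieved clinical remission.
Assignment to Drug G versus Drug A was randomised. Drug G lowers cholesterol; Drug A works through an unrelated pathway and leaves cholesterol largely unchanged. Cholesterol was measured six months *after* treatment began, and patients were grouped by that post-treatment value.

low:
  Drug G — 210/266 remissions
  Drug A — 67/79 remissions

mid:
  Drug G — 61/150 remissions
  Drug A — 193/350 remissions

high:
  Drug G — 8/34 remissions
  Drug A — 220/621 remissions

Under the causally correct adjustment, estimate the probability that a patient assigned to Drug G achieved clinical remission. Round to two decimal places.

Within every cholesterol level Drug A has the higher rate, yet pooled Drug G does — Simpson's reversal.
Cholesterol is downstream of the drug. One should not condition on a consequence of treatment, so the overall rates are the right comparison.
So P(outcome | do(Drug G)) is just the pooled rate for Drug G: 279/450 = 0.620.

0.62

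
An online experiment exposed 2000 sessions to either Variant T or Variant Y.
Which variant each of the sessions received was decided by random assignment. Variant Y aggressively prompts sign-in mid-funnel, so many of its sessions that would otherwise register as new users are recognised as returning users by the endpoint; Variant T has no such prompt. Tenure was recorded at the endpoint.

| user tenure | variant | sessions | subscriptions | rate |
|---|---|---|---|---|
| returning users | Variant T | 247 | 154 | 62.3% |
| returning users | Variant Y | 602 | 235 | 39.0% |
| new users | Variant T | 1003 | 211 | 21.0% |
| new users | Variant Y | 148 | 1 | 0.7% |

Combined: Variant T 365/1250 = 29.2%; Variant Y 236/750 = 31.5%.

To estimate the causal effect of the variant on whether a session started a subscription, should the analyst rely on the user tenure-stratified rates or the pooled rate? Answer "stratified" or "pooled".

User tenure here is a post-treatment variable shaped by the variant; conditioning on it would introduce bias rather than remove it. The overall comparison is the causal one.
Pooled: Variant T 29.2% vs Variant Y 31.5%; Variant Y is higher overall.

pooled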